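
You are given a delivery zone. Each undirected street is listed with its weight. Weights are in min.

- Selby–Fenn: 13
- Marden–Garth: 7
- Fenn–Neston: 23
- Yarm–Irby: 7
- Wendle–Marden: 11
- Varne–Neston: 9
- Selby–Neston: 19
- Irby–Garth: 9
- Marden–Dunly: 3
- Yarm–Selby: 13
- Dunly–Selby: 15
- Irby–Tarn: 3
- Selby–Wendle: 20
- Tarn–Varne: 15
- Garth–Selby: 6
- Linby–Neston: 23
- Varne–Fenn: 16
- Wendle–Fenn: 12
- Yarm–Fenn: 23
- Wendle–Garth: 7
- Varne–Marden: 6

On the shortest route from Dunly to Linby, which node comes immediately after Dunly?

Compare a few routes:
Dunly - Marden - Varne - Neston - Linby: 3+6+9+23 = 41
Dunly - Selby - Neston - Linby: 15+19+23 = 57
Cheapest is Dunly - Marden - Varne - Neston - Linby at 41 min.
So from Dunly the first move is to Marden.

Marden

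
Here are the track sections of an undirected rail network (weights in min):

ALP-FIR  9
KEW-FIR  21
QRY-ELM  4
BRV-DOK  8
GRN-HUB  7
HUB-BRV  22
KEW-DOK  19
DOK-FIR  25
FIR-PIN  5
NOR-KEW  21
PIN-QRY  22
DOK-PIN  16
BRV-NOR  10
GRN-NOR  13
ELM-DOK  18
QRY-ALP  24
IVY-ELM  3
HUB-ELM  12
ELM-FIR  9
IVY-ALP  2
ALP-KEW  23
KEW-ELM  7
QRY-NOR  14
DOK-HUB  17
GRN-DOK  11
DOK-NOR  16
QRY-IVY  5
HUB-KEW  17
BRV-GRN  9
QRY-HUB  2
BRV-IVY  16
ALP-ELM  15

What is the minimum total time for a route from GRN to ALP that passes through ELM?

18 min

Best GRN to ELM: GRN → HUB → QRY → ELM costing 13
Best ELM to ALP: ELM → IVY → ALP costing 5
Total via ELM: 13 + 5 = 18 min.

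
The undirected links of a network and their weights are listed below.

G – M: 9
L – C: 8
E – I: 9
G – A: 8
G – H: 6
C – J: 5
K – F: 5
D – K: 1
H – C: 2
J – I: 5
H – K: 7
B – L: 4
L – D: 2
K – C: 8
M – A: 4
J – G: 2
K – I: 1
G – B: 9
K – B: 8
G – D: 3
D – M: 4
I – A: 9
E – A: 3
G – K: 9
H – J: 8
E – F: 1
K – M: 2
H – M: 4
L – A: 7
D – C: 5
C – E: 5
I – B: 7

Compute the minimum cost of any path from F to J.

11

Compare a few routes:
F - E - A - G - J: 1+3+8+2 = 14
F - E - C - J: 1+5+5 = 11
Cheapest is F - E - C - J at 11.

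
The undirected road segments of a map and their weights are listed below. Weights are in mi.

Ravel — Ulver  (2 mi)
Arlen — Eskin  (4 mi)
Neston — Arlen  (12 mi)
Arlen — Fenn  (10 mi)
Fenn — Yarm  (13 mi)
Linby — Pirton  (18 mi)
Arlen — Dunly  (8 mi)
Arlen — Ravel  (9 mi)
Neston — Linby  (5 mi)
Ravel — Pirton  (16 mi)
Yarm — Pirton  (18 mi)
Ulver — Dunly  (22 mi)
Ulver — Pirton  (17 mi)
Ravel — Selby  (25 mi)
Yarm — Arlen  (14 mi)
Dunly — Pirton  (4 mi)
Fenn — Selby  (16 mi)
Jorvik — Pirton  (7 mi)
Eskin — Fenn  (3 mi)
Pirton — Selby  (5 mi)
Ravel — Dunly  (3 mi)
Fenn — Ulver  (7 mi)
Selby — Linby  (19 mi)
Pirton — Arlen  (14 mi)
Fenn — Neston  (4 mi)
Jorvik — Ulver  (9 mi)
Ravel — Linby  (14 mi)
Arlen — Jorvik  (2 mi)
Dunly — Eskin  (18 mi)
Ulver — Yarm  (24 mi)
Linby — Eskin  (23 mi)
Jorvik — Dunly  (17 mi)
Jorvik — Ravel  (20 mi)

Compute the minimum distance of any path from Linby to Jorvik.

18 mi

Running Dijkstra from Linby:
Linby: 0
Neston: 5  (via Linby)
Fenn: 9  (via Neston)
Eskin: 12  (via Fenn)
Ravel: 14  (via Linby)
Ulver: 16  (via Fenn)
Arlen: 16  (via Eskin)
Dunly: 17  (via Ravel)
Jorvik: 18  (via Arlen)
Shortest route: Linby–Neston–Fenn–Eskin–Arlen–Jorvik = 18 mi.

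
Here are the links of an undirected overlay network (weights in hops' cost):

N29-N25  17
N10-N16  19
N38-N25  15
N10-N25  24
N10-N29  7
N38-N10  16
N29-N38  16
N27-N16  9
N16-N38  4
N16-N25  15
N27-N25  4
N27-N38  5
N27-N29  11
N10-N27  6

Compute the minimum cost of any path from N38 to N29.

16 hops' cost

Candidate routes:
N38 → N27 → N10 → N29: 5+6+7 = 18
N38 → N29: 16 = 16
Cheapest is N38 → N29 at 16 hops' cost.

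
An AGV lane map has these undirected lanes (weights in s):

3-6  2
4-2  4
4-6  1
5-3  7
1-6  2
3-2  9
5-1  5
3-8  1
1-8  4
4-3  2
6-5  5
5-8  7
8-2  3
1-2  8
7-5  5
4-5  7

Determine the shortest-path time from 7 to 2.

Enumerating some paths:
7 → 5 → 6 → 4 → 2: 5+5+1+4 = 15
7 → 5 → 4 → 2: 5+7+4 = 16
7 → 5 → 6 → 3 → 8 → 2: 5+5+2+1+3 = 16
7 → 5 → 3 → 8 → 2: 5+7+1+3 = 16
The minimum is 15 s via 7 → 5 → 6 → 4 → 2.

15 s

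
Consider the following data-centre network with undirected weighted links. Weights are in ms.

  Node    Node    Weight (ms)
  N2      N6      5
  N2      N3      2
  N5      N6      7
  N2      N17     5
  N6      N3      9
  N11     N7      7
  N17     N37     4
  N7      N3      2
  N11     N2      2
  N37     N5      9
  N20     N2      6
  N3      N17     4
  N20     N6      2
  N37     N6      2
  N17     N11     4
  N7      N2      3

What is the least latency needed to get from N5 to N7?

Enumerating some paths:
N5 → N6 → N2 → N7: 7+5+3 = 15
N5 → N6 → N2 → N3 → N7: 7+5+2+2 = 16
Cheapest is N5 → N6 → N2 → N7 at 15 ms.

15 ms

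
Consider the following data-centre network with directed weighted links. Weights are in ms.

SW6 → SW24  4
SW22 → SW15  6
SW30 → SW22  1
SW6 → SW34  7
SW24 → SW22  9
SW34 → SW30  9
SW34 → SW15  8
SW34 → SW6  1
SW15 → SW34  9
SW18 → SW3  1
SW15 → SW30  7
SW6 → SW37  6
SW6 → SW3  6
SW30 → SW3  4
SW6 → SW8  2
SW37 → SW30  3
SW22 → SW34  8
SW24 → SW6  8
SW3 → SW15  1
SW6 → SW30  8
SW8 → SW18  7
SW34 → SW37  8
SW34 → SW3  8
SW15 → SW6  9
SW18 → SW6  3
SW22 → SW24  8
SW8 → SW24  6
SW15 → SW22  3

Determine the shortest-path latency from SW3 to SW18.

Candidate routes:
SW3–SW15–SW22–SW34–SW6–SW8–SW18: 1+3+8+1+2+7 = 22
SW3–SW15–SW30–SW22–SW34–SW6–SW8–SW18: 1+7+1+8+1+2+7 = 27
SW3–SW15–SW34–SW6–SW8–SW18: 1+9+1+2+7 = 20
SW3–SW15–SW6–SW8–SW18: 1+9+2+7 = 19
The minimum is 19 ms via SW3–SW15–SW6–SW8–SW18.

19 ms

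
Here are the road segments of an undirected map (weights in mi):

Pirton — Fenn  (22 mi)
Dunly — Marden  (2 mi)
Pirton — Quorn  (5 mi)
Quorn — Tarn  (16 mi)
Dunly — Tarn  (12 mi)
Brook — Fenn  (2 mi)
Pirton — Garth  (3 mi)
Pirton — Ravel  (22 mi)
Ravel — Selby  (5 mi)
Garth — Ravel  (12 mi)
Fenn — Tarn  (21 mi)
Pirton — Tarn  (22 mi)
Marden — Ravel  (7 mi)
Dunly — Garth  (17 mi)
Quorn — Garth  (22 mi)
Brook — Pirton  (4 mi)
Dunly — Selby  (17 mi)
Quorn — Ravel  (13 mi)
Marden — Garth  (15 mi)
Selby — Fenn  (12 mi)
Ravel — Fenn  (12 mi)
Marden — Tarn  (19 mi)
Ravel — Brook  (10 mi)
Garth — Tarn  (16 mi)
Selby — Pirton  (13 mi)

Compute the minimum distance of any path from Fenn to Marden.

19 mi

Running Dijkstra from Fenn:
Fenn: 0
Brook: 2  (via Fenn)
Pirton: 6  (via Brook)
Garth: 9  (via Pirton)
Quorn: 11  (via Pirton)
Selby: 12  (via Fenn)
Ravel: 12  (via Fenn)
Marden: 19  (via Ravel)
Shortest route: Fenn → Ravel → Marden = 19 mi.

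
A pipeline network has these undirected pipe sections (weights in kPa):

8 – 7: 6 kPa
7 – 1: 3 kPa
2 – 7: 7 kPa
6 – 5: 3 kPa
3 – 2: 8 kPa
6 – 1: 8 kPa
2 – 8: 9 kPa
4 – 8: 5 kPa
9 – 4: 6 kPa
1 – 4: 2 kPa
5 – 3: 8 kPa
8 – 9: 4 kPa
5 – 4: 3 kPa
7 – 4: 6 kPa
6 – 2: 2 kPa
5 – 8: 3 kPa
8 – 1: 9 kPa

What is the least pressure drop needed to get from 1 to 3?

Candidate routes:
1 → 4 → 5 → 3: 2+3+8 = 13
1 → 7 → 2 → 3: 3+7+8 = 18
The minimum is 13 kPa via 1 → 4 → 5 → 3.

13 kPa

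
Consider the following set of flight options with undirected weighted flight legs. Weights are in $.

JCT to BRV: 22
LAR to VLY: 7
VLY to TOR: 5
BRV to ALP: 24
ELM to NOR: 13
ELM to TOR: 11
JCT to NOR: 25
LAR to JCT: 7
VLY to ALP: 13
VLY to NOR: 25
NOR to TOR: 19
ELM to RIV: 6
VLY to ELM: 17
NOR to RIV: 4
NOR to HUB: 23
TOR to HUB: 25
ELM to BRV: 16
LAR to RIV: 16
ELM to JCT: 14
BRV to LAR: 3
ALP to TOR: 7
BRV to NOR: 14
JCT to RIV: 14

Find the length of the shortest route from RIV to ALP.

$24

Settle nodes by increasing distance from RIV:
RIV: 0
NOR: 4  (via RIV)
ELM: 6  (via RIV)
JCT: 14  (via RIV)
LAR: 16  (via RIV)
TOR: 17  (via ELM)
BRV: 18  (via NOR)
VLY: 22  (via TOR)
ALP: 24  (via TOR)
Shortest route: RIV–ELM–TOR–ALP = $24.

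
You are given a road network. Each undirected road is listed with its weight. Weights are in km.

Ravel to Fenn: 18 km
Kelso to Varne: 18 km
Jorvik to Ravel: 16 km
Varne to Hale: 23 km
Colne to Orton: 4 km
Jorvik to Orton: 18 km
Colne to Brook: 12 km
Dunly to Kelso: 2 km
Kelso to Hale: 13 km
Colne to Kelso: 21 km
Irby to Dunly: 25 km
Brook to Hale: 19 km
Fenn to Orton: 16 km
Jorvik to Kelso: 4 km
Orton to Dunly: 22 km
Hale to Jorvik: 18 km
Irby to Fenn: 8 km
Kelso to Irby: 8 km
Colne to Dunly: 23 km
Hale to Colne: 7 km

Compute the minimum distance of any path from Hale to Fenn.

27 km

Enumerating some paths:
Hale–Colne–Orton–Fenn: 7+4+16 = 27
Hale–Kelso–Irby–Fenn: 13+8+8 = 29
Hale–Jorvik–Kelso–Irby–Fenn: 18+4+8+8 = 38
Cheapest is Hale–Colne–Orton–Fenn at 27 km.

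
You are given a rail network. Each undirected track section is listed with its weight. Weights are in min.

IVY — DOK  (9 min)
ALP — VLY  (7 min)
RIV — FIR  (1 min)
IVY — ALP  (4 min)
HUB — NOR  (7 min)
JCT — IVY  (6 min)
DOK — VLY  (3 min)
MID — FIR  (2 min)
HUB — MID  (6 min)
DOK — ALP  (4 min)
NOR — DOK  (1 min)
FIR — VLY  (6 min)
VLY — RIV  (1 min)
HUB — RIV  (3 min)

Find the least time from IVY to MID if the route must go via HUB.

Best IVY to HUB: IVY–ALP–VLY–RIV–HUB costing 15
Best HUB to MID: HUB–MID costing 6
Total via HUB: 15 + 6 = 21 min.

21 min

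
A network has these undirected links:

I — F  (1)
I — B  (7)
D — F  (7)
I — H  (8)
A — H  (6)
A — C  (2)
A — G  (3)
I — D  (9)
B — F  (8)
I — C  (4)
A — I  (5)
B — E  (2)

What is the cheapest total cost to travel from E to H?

Running Dijkstra from E:
E: 0
B: 2  (via E)
I: 9  (via B)
F: 10  (via B)
C: 13  (via I)
A: 14  (via I)
D: 17  (via F)
G: 17  (via A)
H: 17  (via I)
Shortest route: E–B–I–H = 17.

17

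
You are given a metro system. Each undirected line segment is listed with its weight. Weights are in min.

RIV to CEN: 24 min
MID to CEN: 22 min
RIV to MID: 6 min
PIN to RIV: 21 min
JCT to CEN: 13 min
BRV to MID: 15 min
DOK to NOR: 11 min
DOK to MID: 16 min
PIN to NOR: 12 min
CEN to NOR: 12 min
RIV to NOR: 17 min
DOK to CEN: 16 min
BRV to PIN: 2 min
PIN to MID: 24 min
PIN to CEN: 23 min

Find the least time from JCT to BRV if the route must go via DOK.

54 min

Shortest JCT→DOK: JCT → CEN → DOK = 29
Best DOK to BRV: DOK → NOR → PIN → BRV costing 25
Total via DOK: 29 + 25 = 54 min.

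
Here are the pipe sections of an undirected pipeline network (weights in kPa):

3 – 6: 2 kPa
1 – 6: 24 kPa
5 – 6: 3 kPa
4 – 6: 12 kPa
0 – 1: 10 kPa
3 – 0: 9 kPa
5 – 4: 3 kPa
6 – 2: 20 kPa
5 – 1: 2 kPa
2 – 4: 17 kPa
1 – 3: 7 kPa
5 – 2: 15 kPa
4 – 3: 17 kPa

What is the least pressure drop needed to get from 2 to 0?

27 kPa

Running Dijkstra from 2:
2: 0
5: 15  (via 2)
1: 17  (via 5)
4: 17  (via 2)
6: 18  (via 5)
3: 20  (via 6)
0: 27  (via 1)
Shortest route: 2 → 5 → 1 → 0 = 27 kPa.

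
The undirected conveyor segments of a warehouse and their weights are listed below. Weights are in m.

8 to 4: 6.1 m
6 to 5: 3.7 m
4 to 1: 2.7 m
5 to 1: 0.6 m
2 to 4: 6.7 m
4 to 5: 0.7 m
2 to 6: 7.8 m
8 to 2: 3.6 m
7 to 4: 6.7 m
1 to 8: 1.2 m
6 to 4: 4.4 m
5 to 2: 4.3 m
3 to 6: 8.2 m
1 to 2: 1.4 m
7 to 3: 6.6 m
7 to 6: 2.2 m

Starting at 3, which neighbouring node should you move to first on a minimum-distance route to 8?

6

Enumerating some paths:
3 → 7 → 6 → 5 → 1 → 8: 6.6+2.2+3.7+0.6+1.2 = 14.3
3 → 6 → 5 → 1 → 8: 8.2+3.7+0.6+1.2 = 13.7
Cheapest is 3 → 6 → 5 → 1 → 8 at 13.7 m.
So from 3 the first move is to 6.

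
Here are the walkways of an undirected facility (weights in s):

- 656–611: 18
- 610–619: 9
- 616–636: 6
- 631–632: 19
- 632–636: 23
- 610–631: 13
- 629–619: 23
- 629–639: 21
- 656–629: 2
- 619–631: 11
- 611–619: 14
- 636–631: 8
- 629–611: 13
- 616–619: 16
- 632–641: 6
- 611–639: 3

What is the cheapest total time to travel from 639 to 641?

Compare a few routes:
639 - 611 - 619 - 610 - 631 - 632 - 641: 3+14+9+13+19+6 = 64
639 - 611 - 619 - 631 - 636 - 632 - 641: 3+14+11+8+23+6 = 65
639 - 611 - 619 - 631 - 632 - 641: 3+14+11+19+6 = 53
639 - 611 - 619 - 616 - 636 - 632 - 641: 3+14+16+6+23+6 = 68
Cheapest is 639 - 611 - 619 - 631 - 632 - 641 at 53 s.

53 s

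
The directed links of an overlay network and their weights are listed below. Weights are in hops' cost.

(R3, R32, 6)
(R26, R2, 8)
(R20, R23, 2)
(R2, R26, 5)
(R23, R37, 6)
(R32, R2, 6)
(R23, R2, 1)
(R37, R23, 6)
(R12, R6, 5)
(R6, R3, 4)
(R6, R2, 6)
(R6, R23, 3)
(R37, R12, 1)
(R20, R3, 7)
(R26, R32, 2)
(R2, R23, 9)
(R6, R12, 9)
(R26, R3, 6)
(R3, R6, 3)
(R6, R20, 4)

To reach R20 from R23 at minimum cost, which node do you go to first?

Enumerating some paths:
R23–R37–R12–R6–R20: 6+1+5+4 = 16
R23–R2–R26–R3–R6–R20: 1+5+6+3+4 = 19
Cheapest is R23–R37–R12–R6–R20 at 16 hops' cost.
So from R23 the first move is to R37.

R37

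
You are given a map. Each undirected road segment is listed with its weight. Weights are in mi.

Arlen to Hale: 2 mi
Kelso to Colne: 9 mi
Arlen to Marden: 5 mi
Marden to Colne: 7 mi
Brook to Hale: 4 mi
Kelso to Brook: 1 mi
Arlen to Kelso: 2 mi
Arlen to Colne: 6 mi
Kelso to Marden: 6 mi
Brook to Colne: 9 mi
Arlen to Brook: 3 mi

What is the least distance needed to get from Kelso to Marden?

Running Dijkstra from Kelso:
Kelso: 0
Brook: 1  (via Kelso)
Arlen: 2  (via Kelso)
Hale: 4  (via Arlen)
Marden: 6  (via Kelso)
Shortest route: Kelso → Marden = 6 mi.

6 mi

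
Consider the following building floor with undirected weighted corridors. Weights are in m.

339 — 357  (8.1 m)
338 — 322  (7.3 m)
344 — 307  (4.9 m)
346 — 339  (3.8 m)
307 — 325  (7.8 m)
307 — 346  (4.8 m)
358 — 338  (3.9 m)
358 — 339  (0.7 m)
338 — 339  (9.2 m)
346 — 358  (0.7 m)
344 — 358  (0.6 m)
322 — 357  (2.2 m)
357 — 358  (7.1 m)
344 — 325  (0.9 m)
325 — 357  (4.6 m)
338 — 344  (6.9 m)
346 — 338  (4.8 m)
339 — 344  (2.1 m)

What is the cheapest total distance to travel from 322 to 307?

Compare a few routes:
322 - 357 - 325 - 344 - 358 - 346 - 307: 2.2+4.6+0.9+0.6+0.7+4.8 = 13.8
322 - 357 - 325 - 344 - 307: 2.2+4.6+0.9+4.9 = 12.6
322 - 357 - 325 - 307: 2.2+4.6+7.8 = 14.6
Cheapest is 322 - 357 - 325 - 344 - 307 at 12.6 m.

12.6 m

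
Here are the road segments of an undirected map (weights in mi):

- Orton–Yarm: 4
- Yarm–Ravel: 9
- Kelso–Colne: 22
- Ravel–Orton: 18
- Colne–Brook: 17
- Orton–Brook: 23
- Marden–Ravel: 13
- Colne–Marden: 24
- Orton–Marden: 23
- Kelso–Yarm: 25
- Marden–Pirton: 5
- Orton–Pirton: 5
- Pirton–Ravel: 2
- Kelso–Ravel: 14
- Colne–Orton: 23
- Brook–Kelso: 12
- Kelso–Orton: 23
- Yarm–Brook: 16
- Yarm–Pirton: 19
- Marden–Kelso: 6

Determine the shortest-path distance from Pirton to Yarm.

9 mi

Shortest distances from Pirton:
Pirton: 0
Ravel: 2  (via Pirton)
Marden: 5  (via Pirton)
Orton: 5  (via Pirton)
Yarm: 9  (via Orton)
Shortest route: Pirton–Orton–Yarm = 9 mi.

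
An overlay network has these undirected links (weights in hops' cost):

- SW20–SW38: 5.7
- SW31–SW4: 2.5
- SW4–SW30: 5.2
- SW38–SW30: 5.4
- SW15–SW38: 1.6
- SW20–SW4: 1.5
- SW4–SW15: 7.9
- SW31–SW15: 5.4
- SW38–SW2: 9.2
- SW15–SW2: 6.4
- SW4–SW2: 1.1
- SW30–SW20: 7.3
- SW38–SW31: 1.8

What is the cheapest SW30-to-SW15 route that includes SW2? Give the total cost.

12.7 hops' cost

Shortest SW30→SW2: SW30–SW4–SW2 = 6.3
Shortest SW2→SW15: SW2–SW15 = 6.4
Total via SW2: 6.3 + 6.4 = 12.7 hops' cost.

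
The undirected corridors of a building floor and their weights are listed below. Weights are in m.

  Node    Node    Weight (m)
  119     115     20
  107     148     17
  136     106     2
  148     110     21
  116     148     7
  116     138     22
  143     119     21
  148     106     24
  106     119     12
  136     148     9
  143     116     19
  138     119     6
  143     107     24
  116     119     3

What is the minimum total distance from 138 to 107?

Running Dijkstra from 138:
138: 0
119: 6  (via 138)
116: 9  (via 119)
148: 16  (via 116)
106: 18  (via 119)
136: 20  (via 106)
115: 26  (via 119)
143: 27  (via 119)
107: 33  (via 148)
Shortest route: 138 → 119 → 116 → 148 → 107 = 33 m.

33 m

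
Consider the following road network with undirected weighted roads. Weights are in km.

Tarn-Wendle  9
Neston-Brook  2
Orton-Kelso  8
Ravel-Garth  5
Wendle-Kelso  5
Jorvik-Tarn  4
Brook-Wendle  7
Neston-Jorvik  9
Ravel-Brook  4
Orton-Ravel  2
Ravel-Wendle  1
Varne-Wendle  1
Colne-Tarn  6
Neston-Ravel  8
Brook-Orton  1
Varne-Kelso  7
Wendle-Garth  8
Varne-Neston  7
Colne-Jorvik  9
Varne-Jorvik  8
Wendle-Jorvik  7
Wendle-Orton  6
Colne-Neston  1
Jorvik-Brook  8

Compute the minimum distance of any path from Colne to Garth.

11 km

Running Dijkstra from Colne:
Colne: 0
Neston: 1  (via Colne)
Brook: 3  (via Neston)
Orton: 4  (via Brook)
Ravel: 6  (via Orton)
Tarn: 6  (via Colne)
Wendle: 7  (via Ravel)
Varne: 8  (via Neston)
Jorvik: 9  (via Colne)
Garth: 11  (via Ravel)
Shortest route: Colne–Neston–Brook–Orton–Ravel–Garth = 11 km.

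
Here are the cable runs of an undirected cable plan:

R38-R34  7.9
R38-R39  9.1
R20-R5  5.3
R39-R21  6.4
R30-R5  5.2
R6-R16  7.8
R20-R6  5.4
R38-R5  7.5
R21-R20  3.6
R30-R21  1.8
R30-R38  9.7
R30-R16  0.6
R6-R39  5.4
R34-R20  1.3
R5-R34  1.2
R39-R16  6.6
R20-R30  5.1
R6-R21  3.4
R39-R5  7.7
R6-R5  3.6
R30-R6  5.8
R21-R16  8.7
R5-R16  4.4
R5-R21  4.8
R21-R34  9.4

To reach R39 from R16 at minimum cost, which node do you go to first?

Enumerating some paths:
R16 - R30 - R21 - R39: 0.6+1.8+6.4 = 8.8
R16 - R39: 6.6 = 6.6
The minimum is 6.6 via R16 - R39.
So from R16 the first move is to R39.

R39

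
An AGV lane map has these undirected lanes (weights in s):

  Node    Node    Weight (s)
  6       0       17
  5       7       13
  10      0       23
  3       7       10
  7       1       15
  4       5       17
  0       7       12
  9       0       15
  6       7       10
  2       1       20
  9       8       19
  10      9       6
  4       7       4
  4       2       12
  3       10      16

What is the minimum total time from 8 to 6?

Candidate routes:
8–9–0–7–6: 19+15+12+10 = 56
8–9–0–6: 19+15+17 = 51
The minimum is 51 s via 8–9–0–6.

51 s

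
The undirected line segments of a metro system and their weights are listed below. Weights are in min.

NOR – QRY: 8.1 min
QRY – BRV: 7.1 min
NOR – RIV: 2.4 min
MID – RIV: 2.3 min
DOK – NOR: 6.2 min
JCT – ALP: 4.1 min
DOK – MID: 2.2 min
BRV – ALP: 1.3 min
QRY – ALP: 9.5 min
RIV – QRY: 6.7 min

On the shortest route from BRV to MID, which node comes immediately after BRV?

QRY

Compare a few routes:
BRV - ALP - QRY - RIV - MID: 1.3+9.5+6.7+2.3 = 19.8
BRV - QRY - RIV - MID: 7.1+6.7+2.3 = 16.1
BRV - QRY - NOR - RIV - MID: 7.1+8.1+2.4+2.3 = 19.9
The minimum is 16.1 min via BRV - QRY - RIV - MID.
So from BRV the first move is to QRY.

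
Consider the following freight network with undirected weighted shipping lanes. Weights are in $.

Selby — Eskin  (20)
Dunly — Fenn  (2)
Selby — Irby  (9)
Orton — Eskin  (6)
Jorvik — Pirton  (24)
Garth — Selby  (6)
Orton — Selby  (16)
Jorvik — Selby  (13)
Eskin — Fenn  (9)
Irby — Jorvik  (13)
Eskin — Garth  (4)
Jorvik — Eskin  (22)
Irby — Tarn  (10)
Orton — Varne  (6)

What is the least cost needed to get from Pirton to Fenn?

Settle nodes by increasing distance from Pirton:
Pirton: 0
Jorvik: 24  (via Pirton)
Irby: 37  (via Jorvik)
Selby: 37  (via Jorvik)
Garth: 43  (via Selby)
Eskin: 46  (via Jorvik)
Tarn: 47  (via Irby)
Orton: 52  (via Eskin)
Fenn: 55  (via Eskin)
Shortest route: Pirton → Jorvik → Eskin → Fenn = $55.

$55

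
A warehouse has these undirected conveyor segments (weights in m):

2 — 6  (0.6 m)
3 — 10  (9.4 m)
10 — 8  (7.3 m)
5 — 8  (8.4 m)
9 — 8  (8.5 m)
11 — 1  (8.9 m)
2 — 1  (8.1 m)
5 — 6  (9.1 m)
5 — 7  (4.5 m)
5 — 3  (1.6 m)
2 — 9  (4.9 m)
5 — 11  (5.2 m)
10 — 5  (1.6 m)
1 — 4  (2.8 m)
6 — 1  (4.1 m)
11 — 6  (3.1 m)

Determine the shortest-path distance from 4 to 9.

12.4 m

Enumerating some paths:
4 → 1 → 2 → 9: 2.8+8.1+4.9 = 15.8
4 → 1 → 11 → 6 → 2 → 9: 2.8+8.9+3.1+0.6+4.9 = 20.3
4 → 1 → 6 → 2 → 9: 2.8+4.1+0.6+4.9 = 12.4
Cheapest is 4 → 1 → 6 → 2 → 9 at 12.4 m.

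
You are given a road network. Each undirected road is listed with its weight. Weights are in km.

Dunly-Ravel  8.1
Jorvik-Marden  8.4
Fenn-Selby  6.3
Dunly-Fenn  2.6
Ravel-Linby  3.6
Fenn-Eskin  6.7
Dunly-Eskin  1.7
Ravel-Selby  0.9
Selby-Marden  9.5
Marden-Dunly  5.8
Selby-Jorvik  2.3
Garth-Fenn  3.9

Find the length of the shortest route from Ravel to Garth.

11.1 km

Enumerating some paths:
Ravel → Selby → Fenn → Garth: 0.9+6.3+3.9 = 11.1
Ravel → Dunly → Fenn → Garth: 8.1+2.6+3.9 = 14.6
Cheapest is Ravel → Selby → Fenn → Garth at 11.1 km.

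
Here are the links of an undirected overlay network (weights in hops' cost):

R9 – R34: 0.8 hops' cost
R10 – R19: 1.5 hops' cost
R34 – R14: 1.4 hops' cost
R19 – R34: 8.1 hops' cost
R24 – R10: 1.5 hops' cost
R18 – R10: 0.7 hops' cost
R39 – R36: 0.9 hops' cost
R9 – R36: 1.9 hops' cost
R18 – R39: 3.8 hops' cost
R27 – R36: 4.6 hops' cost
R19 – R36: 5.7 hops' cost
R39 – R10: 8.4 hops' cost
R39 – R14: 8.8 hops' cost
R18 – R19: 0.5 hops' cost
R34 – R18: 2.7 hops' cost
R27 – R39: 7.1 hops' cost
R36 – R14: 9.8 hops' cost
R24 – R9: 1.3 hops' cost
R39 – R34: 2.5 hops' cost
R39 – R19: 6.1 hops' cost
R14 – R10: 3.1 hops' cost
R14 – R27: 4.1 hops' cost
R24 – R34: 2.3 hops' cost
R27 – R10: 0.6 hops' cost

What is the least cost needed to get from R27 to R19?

1.8 hops' cost

Candidate routes:
R27 - R10 - R19: 0.6+1.5 = 2.1
R27 - R10 - R18 - R19: 0.6+0.7+0.5 = 1.8
The minimum is 1.8 hops' cost via R27 - R10 - R18 - R19.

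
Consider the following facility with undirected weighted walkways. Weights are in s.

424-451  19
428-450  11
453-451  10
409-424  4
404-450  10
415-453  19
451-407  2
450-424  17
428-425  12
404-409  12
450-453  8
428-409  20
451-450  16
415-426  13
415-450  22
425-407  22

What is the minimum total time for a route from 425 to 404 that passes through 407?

Best 425 to 407: 425–407 costing 22
Shortest 407→404: 407–451–450–404 = 28
Total via 407: 22 + 28 = 50 s.

50 s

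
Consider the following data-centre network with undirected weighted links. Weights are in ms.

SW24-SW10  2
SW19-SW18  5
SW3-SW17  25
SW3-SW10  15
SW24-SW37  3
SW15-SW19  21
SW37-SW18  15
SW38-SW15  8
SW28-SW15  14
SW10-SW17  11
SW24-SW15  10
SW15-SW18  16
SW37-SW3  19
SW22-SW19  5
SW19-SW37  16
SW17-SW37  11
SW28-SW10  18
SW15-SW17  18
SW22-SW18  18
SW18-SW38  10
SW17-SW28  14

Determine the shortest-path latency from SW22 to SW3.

40 ms

Candidate routes:
SW22 → SW19 → SW37 → SW3: 5+16+19 = 40
SW22 → SW19 → SW18 → SW37 → SW24 → SW10 → SW3: 5+5+15+3+2+15 = 45
SW22 → SW19 → SW37 → SW24 → SW10 → SW3: 5+16+3+2+15 = 41
SW22 → SW19 → SW18 → SW37 → SW3: 5+5+15+19 = 44
Cheapest is SW22 → SW19 → SW37 → SW3 at 40 ms.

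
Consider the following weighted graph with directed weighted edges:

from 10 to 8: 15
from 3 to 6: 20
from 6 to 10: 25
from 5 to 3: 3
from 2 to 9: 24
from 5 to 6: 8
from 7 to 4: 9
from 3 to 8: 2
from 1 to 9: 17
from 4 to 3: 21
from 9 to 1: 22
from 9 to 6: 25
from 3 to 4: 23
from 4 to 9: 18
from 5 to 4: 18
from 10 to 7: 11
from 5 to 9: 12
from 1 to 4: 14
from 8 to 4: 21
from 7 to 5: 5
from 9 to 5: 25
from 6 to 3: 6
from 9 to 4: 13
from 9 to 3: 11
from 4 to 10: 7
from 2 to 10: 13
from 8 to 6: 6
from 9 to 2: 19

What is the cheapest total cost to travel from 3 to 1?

63

Enumerating some paths:
3–8–4–10–7–5–9–1: 2+21+7+11+5+12+22 = 80
3–4–10–7–5–9–1: 23+7+11+5+12+22 = 80
3–4–9–1: 23+18+22 = 63
Cheapest is 3–4–9–1 at 63.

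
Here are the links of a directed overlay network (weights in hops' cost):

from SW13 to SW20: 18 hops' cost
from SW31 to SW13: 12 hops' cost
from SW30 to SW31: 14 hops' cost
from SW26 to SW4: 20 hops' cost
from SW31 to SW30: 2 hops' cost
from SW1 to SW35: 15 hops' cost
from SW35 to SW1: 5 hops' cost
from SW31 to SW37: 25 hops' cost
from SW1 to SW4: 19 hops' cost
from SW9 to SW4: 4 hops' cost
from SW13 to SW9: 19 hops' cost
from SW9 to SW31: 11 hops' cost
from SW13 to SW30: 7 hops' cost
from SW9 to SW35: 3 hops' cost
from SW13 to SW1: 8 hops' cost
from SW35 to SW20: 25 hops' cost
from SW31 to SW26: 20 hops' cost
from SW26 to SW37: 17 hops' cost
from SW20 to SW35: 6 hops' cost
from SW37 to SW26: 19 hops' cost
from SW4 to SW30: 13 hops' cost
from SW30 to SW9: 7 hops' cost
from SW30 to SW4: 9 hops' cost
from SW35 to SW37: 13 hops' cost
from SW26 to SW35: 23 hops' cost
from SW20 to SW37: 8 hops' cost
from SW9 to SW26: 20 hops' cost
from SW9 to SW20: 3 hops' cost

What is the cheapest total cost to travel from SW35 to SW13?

63 hops' cost

Candidate routes:
SW35–SW1–SW4–SW30–SW9–SW31–SW13: 5+19+13+7+11+12 = 67
SW35–SW1–SW4–SW30–SW31–SW13: 5+19+13+14+12 = 63
SW35–SW37–SW26–SW4–SW30–SW31–SW13: 13+19+20+13+14+12 = 91
SW35–SW37–SW26–SW4–SW30–SW9–SW31–SW13: 13+19+20+13+7+11+12 = 95
The minimum is 63 hops' cost via SW35–SW1–SW4–SW30–SW31–SW13.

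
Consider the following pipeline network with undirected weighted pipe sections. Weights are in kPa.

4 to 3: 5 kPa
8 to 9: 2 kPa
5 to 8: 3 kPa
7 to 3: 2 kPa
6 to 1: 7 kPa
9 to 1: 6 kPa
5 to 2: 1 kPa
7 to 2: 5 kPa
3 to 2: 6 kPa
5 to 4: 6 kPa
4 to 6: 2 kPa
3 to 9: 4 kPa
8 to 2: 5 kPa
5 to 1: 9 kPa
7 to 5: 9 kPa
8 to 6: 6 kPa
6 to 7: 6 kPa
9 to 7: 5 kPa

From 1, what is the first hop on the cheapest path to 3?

Enumerating some paths:
1 - 6 - 4 - 3: 7+2+5 = 14
1 - 9 - 7 - 3: 6+5+2 = 13
1 - 9 - 3: 6+4 = 10
The minimum is 10 kPa via 1 - 9 - 3.
So from 1 the first move is to 9.

9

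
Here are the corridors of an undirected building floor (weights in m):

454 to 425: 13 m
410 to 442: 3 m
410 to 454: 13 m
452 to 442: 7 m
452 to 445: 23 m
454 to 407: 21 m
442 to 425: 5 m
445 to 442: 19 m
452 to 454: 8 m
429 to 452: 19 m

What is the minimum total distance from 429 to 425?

31 m

Compare a few routes:
429–452–442–410–454–425: 19+7+3+13+13 = 55
429–452–454–425: 19+8+13 = 40
429–452–442–425: 19+7+5 = 31
429–452–454–410–442–425: 19+8+13+3+5 = 48
Cheapest is 429–452–442–425 at 31 m.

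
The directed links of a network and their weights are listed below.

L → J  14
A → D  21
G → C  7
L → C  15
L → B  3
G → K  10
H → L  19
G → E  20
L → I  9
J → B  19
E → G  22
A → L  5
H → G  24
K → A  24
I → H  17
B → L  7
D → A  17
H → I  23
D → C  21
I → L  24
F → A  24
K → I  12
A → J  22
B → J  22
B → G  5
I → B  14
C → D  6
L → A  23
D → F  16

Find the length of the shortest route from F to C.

44

Settle nodes by increasing distance from F:
F: 0
A: 24  (via F)
L: 29  (via A)
B: 32  (via L)
G: 37  (via B)
I: 38  (via L)
J: 43  (via L)
C: 44  (via L)
Shortest route: F–A–L–C = 44.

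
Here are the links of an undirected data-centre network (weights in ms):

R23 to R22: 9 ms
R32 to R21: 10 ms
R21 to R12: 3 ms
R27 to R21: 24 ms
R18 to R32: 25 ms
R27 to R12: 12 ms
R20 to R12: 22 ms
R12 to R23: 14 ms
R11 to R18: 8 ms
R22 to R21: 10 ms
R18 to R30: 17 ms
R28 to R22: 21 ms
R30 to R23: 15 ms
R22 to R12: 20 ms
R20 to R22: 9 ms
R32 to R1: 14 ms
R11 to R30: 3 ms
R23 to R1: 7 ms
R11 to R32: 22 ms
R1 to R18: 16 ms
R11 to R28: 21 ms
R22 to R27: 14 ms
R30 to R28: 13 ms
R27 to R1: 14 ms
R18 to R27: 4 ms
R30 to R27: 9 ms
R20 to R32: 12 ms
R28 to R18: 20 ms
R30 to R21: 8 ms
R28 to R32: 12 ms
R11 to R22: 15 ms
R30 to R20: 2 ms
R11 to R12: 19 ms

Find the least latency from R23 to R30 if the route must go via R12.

Best R23 to R12: R23 → R12 costing 14
Best R12 to R30: R12 → R21 → R30 costing 11
Total via R12: 14 + 11 = 25 ms.

25 ms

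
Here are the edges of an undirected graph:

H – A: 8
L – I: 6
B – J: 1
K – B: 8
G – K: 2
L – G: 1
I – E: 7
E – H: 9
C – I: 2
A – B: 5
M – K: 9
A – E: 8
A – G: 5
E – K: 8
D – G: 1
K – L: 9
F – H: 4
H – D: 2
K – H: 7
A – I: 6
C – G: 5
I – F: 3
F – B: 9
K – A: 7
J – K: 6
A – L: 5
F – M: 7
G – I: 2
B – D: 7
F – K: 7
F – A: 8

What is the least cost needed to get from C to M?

Running Dijkstra from C:
C: 0
I: 2  (via C)
G: 4  (via I)
D: 5  (via G)
F: 5  (via I)
L: 5  (via G)
K: 6  (via G)
H: 7  (via D)
A: 8  (via I)
E: 9  (via I)
B: 12  (via D)
J: 12  (via K)
M: 12  (via F)
Shortest route: C–I–F–M = 12.

12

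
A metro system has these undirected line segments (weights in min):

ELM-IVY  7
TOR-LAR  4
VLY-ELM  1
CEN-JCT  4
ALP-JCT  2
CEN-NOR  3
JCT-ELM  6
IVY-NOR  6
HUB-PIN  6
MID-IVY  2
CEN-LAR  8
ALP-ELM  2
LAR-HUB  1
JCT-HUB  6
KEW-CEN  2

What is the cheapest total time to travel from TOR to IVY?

21 min

Shortest distances from TOR:
TOR: 0
LAR: 4  (via TOR)
HUB: 5  (via LAR)
PIN: 11  (via HUB)
JCT: 11  (via HUB)
CEN: 12  (via LAR)
ALP: 13  (via JCT)
KEW: 14  (via CEN)
ELM: 15  (via ALP)
NOR: 15  (via CEN)
VLY: 16  (via ELM)
IVY: 21  (via NOR)
Shortest route: TOR → LAR → CEN → NOR → IVY = 21 min.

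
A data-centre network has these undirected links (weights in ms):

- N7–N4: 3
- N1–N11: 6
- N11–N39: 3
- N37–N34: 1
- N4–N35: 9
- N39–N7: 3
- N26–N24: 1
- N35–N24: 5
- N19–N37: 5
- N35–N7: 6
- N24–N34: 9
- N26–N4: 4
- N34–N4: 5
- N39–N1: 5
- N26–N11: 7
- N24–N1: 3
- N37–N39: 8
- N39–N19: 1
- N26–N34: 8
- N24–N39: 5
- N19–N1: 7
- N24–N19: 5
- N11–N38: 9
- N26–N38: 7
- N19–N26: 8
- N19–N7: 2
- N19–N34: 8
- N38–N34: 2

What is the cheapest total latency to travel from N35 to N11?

Shortest distances from N35:
N35: 0
N24: 5  (via N35)
N7: 6  (via N35)
N26: 6  (via N24)
N19: 8  (via N7)
N1: 8  (via N24)
N4: 9  (via N35)
N39: 9  (via N7)
N11: 12  (via N39)
Shortest route: N35 → N7 → N39 → N11 = 12 ms.

12 ms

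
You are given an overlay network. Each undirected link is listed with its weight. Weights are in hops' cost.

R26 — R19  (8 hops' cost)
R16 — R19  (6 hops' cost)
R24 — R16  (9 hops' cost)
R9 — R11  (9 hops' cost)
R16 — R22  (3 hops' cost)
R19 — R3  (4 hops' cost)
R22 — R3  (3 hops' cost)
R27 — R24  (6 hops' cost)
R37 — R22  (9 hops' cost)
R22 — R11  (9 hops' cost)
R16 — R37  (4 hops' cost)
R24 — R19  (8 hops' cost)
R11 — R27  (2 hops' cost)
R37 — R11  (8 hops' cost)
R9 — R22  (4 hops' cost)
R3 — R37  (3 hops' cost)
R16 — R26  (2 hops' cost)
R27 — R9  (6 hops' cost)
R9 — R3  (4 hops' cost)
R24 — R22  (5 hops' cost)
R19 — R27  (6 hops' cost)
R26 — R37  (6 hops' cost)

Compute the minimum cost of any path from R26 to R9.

Compare a few routes:
R26 - R16 - R22 - R9: 2+3+4 = 9
R26 - R16 - R37 - R3 - R9: 2+4+3+4 = 13
R26 - R16 - R22 - R3 - R9: 2+3+3+4 = 12
The minimum is 9 hops' cost via R26 - R16 - R22 - R9.

9 hops' cost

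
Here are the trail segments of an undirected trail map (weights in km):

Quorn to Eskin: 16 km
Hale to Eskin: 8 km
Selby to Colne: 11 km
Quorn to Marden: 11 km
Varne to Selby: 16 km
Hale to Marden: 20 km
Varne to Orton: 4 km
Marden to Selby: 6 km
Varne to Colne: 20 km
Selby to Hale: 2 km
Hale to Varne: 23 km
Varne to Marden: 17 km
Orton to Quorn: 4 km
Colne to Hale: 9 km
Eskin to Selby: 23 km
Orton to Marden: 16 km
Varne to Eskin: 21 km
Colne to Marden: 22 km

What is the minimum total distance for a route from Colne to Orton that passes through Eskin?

Best Colne to Eskin: Colne → Hale → Eskin costing 17
Best Eskin to Orton: Eskin → Quorn → Orton costing 20
Total via Eskin: 17 + 20 = 37 km.

37 km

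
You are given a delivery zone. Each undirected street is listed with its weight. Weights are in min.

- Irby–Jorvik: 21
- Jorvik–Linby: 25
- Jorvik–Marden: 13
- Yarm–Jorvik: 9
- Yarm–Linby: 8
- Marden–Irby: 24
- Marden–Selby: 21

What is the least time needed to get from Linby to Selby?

Enumerating some paths:
Linby - Yarm - Jorvik - Marden - Selby: 8+9+13+21 = 51
Linby - Jorvik - Marden - Selby: 25+13+21 = 59
The minimum is 51 min via Linby - Yarm - Jorvik - Marden - Selby.

51 min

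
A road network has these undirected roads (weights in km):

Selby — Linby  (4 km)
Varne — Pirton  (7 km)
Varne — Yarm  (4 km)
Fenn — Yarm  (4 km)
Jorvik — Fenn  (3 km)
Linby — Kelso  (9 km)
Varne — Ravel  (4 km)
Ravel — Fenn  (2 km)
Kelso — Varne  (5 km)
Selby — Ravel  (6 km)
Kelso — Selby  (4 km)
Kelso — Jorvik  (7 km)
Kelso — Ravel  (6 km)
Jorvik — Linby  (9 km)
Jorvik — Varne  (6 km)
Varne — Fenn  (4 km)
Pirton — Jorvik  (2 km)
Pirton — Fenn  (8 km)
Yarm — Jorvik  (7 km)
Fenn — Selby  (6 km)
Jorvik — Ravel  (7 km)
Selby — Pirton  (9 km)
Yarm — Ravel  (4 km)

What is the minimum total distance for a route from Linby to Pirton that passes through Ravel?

Best Linby to Ravel: Linby → Selby → Ravel costing 10
Best Ravel to Pirton: Ravel → Fenn → Jorvik → Pirton costing 7
Total via Ravel: 10 + 7 = 17 km.

17 km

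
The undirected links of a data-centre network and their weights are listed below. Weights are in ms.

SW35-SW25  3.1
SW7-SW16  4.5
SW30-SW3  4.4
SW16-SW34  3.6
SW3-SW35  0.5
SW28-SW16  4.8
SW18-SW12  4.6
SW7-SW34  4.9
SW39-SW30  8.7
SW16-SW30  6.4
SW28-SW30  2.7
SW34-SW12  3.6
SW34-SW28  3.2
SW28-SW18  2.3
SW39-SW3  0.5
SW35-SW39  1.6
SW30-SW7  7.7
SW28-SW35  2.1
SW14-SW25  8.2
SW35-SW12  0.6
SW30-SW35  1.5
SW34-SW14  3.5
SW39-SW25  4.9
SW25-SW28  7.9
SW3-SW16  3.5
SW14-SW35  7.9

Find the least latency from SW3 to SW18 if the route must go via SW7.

18.4 ms

Best SW3 to SW7: SW3–SW16–SW7 costing 8
Best SW7 to SW18: SW7–SW34–SW28–SW18 costing 10.4
Total via SW7: 8 + 10.4 = 18.4 ms.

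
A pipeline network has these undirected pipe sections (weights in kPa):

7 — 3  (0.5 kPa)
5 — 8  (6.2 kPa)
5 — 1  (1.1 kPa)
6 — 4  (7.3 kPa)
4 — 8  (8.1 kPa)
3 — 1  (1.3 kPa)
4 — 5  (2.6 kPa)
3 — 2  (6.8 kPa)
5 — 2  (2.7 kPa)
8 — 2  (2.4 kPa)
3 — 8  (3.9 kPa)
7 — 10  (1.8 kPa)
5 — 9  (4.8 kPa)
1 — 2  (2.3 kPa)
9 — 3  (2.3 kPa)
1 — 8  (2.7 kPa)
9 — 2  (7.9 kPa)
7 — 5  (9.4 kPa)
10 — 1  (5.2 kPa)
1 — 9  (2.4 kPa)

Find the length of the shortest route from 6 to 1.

11 kPa

Compare a few routes:
6 - 4 - 5 - 2 - 1: 7.3+2.6+2.7+2.3 = 14.9
6 - 4 - 5 - 1: 7.3+2.6+1.1 = 11
6 - 4 - 5 - 2 - 8 - 1: 7.3+2.6+2.7+2.4+2.7 = 17.7
6 - 4 - 5 - 9 - 1: 7.3+2.6+4.8+2.4 = 17.1
Cheapest is 6 - 4 - 5 - 1 at 11 kPa.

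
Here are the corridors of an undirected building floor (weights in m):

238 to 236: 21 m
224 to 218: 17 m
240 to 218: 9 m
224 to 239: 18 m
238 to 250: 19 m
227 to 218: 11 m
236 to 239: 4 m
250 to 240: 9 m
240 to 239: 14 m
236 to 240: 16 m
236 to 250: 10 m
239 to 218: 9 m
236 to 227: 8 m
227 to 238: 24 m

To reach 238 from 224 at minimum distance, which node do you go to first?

Compare a few routes:
224–218–239–236–238: 17+9+4+21 = 51
224–239–236–238: 18+4+21 = 43
224–239–236–250–238: 18+4+10+19 = 51
Cheapest is 224–239–236–238 at 43 m.
So from 224 the first move is to 239.

239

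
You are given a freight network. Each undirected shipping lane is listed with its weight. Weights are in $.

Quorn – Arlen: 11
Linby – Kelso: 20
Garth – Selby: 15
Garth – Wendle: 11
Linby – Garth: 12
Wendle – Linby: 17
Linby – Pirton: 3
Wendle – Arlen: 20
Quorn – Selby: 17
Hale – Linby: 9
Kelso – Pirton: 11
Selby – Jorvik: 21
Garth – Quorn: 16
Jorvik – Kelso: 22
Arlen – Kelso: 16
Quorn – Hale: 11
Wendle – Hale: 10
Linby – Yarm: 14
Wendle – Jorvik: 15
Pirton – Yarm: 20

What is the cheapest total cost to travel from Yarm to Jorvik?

Candidate routes:
Yarm - Linby - Hale - Wendle - Jorvik: 14+9+10+15 = 48
Yarm - Linby - Wendle - Jorvik: 14+17+15 = 46
The minimum is $46 via Yarm - Linby - Wendle - Jorvik.

$46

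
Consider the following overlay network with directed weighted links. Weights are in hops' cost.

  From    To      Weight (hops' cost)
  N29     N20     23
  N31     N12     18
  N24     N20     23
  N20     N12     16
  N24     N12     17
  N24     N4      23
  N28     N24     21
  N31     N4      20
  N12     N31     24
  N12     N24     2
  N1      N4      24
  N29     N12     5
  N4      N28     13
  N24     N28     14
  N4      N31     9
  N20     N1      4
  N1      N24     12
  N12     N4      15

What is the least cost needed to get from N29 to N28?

21 hops' cost

Candidate routes:
N29–N12–N4–N28: 5+15+13 = 33
N29–N12–N24–N28: 5+2+14 = 21
Cheapest is N29–N12–N24–N28 at 21 hops' cost.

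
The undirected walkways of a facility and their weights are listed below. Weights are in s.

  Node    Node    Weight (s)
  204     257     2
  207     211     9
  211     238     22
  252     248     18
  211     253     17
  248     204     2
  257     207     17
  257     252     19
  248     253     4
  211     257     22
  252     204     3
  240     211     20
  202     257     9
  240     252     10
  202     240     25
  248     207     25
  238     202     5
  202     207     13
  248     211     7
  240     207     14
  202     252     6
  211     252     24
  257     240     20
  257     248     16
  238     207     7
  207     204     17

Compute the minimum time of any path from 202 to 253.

Settle nodes by increasing distance from 202:
202: 0
238: 5  (via 202)
252: 6  (via 202)
257: 9  (via 202)
204: 9  (via 252)
248: 11  (via 204)
207: 12  (via 238)
253: 15  (via 248)
Shortest route: 202–252–204–248–253 = 15 s.

15 s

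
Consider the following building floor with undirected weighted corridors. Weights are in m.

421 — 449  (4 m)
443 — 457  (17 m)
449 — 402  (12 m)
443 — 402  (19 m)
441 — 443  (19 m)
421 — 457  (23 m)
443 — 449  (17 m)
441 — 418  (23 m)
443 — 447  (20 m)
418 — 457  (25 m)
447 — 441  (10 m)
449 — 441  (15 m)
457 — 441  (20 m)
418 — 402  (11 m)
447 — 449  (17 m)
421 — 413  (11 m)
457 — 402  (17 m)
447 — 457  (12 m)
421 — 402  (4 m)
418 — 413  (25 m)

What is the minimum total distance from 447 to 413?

Settle nodes by increasing distance from 447:
447: 0
441: 10  (via 447)
457: 12  (via 447)
449: 17  (via 447)
443: 20  (via 447)
421: 21  (via 449)
402: 25  (via 421)
413: 32  (via 421)
Shortest route: 447–449–421–413 = 32 m.

32 m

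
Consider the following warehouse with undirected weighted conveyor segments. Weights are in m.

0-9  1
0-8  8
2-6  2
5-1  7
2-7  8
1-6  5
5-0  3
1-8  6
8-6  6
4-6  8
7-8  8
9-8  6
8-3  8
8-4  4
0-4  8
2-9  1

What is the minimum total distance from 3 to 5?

Candidate routes:
3 - 8 - 6 - 2 - 9 - 0 - 5: 8+6+2+1+1+3 = 21
3 - 8 - 0 - 5: 8+8+3 = 19
3 - 8 - 9 - 0 - 5: 8+6+1+3 = 18
Cheapest is 3 - 8 - 9 - 0 - 5 at 18 m.

18 m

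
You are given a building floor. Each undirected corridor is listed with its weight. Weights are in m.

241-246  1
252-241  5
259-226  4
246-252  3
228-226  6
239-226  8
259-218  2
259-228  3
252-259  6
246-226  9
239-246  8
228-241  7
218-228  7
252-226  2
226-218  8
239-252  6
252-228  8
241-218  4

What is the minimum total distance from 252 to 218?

Candidate routes:
252 → 241 → 218: 5+4 = 9
252 → 246 → 241 → 218: 3+1+4 = 8
The minimum is 8 m via 252 → 246 → 241 → 218.

8 m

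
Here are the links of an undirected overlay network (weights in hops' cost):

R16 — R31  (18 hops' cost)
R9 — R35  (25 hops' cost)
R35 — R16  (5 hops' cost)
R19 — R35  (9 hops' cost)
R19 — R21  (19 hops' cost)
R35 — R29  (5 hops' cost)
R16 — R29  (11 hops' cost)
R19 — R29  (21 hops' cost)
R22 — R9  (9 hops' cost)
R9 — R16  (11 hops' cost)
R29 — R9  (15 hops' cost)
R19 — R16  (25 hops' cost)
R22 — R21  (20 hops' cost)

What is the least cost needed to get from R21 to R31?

51 hops' cost

Enumerating some paths:
R21 - R19 - R35 - R16 - R31: 19+9+5+18 = 51
R21 - R19 - R35 - R29 - R16 - R31: 19+9+5+11+18 = 62
R21 - R22 - R9 - R16 - R31: 20+9+11+18 = 58
Cheapest is R21 - R19 - R35 - R16 - R31 at 51 hops' cost.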